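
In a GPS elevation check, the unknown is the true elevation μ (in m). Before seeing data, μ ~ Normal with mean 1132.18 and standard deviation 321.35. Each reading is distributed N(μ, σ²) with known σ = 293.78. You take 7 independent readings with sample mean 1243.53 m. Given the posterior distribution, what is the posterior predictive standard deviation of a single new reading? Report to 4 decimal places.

For Normal data with known variance σ², a Normal(μ₀, σ₀²) prior on μ is conjugate. Posterior precision = 1/σ₀² + n/σ²; posterior mean is the precision-weighted average of μ₀ and x̄.
σ₀² = 321.35² = 103265.8225, σ² = 293.78² = 86306.6884; σ² + n·σ₀² = 86306.6884 + 7·103265.8225 = 809167.4459.
Posterior precision = 1/σ₀² + n/σ² = 1/103265.8225 + 7/86306.6884 = (σ² + n·σ₀²)/(σ₀²σ²) = 809167.4459/(103265.8225·86306.6884); posterior variance σₙ² = σ₀²σ²/(σ² + n·σ₀²) = 103265.8225·86306.6884/809167.4459 = 11014.446033.
Predictive variance for one new observation = σₙ² + σ² = 103265.8225·86306.6884/809167.4459 + 86306.6884 = σ²·(σ₀² + 809167.4459)/809167.4459 = 86306.6884·912433.2684/809167.4459 = 97321.134433; SD = √(86306.6884·912433.2684/809167.4459) = 311.9634.

311.9634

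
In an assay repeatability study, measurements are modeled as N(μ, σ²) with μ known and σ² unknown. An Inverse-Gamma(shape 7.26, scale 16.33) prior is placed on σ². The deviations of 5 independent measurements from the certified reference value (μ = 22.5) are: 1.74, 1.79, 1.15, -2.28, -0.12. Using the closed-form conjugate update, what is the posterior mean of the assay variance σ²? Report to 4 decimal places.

2.5929

With known mean μ and an Inverse-Gamma(α, β) prior on σ², the Normal likelihood is conjugate: posterior is Inv-Gamma(α + n/2, β + Σ(xᵢ−μ)²/2).
Σ(xᵢ−μ)² = (1.74)² + (1.79)² + (1.15)² + (-2.28)² + (-0.12)² = 12.7670.
Posterior: Inv-Gamma(7.26 + 5/2, 16.33 + 12.7670/2) = Inv-Gamma(9.76, 22.71350).
E[σ²|data] = β/(α−1) = 22.71350/8.76 = 2.5929.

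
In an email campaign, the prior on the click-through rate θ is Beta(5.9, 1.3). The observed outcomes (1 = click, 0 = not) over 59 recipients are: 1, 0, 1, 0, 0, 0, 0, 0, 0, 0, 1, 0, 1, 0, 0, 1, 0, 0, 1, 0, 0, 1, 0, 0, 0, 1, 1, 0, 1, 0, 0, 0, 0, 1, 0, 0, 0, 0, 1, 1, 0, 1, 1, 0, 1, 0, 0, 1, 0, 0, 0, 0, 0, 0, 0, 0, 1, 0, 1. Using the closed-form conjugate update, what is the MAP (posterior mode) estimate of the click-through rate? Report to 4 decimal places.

The Beta prior is conjugate to a Binomial/Bernoulli likelihood; the update adds successes to α and failures to β.
Posterior: Beta(α+k, β+n−k) = Beta(5.9+19, 1.3+40) = Beta(24.9, 41.3).
Mode of Beta(a,b) for a,b>1 is (a−1)/(a+b−2) = 23.9/64.2 = 0.3723.

0.3723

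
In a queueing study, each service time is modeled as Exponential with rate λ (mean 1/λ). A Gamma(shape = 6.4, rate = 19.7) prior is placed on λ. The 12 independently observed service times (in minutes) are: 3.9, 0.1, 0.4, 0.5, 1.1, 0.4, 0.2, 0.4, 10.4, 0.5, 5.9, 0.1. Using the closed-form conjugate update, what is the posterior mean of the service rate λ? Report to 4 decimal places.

0.4220

With a Gamma(shape α, rate β) prior on the exponential rate λ, the posterior after n observations with total T = Σxᵢ is Gamma(α+n, β+T).
Sum of observations T = 23.9 minutes; n = 12.
Posterior: Gamma(6.4+12, 19.7+23.9) = Gamma(18.4, 43.6).
Posterior mean of λ = α/β = 18.4/43.6 = 0.4220.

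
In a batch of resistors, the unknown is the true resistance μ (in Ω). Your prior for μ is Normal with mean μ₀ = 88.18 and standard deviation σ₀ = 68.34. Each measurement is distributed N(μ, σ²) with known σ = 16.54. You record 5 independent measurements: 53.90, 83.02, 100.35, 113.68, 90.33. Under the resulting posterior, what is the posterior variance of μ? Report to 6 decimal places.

54.080751

For Normal data with known variance σ², a Normal(μ₀, σ₀²) prior on μ is conjugate. Posterior precision = 1/σ₀² + n/σ²; posterior mean is the precision-weighted average of μ₀ and x̄.
σ₀² = 68.34² = 4670.3556, σ² = 16.54² = 273.5716; σ² + n·σ₀² = 273.5716 + 5·4670.3556 = 23625.3496.
Posterior precision = 1/σ₀² + n/σ² = 1/4670.3556 + 5/273.5716 = (σ² + n·σ₀²)/(σ₀²σ²) = 23625.3496/(4670.3556·273.5716); posterior variance σₙ² = σ₀²σ²/(σ² + n·σ₀²) = 4670.3556·273.5716/23625.3496 = 54.080751.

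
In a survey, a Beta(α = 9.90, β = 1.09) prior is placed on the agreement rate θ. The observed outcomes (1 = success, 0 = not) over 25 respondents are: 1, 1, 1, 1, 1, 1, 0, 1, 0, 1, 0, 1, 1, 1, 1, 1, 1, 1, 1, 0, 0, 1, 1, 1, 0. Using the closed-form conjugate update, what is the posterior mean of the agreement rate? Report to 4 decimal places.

0.8030

The Beta prior is conjugate to a Binomial/Bernoulli likelihood; the update adds successes to α and failures to β.
Posterior: Beta(α+k, β+n−k) = Beta(9.90+19, 1.09+6) = Beta(28.90, 7.09).
Posterior mean = α/(α+β) = 28.90/35.99 = 0.8030.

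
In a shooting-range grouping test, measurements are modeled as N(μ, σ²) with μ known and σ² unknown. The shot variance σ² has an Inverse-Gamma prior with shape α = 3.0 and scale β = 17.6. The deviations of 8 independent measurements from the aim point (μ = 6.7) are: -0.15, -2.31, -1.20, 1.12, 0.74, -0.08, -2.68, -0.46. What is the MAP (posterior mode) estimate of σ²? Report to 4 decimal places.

With known mean μ and an Inverse-Gamma(α, β) prior on σ², the Normal likelihood is conjugate: posterior is Inv-Gamma(α + n/2, β + Σ(xᵢ−μ)²/2).
Σ(xᵢ−μ)² = (-0.15)² + (-2.31)² + (-1.20)² + (1.12)² + (0.74)² + (-0.08)² + (-2.68)² + (-0.46)² = 16.0010.
Posterior: Inv-Gamma(3.0 + 8/2, 17.6 + 16.0010/2) = Inv-Gamma(7.00, 25.60050).
Mode = β/(α+1) = 25.60050/8.00 = 3.2001.

3.2001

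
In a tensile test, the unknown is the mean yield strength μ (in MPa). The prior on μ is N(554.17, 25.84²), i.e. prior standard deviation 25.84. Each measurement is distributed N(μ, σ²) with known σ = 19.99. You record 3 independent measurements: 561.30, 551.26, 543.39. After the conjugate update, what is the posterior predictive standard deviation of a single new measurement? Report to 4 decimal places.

22.5975

For Normal data with known variance σ², a Normal(μ₀, σ₀²) prior on μ is conjugate. Posterior precision = 1/σ₀² + n/σ²; posterior mean is the precision-weighted average of μ₀ and x̄.
σ₀² = 25.84² = 667.7056, σ² = 19.99² = 399.6001; σ² + n·σ₀² = 399.6001 + 3·667.7056 = 2402.7169.
Posterior precision = 1/σ₀² + n/σ² = 1/667.7056 + 3/399.6001 = (σ² + n·σ₀²)/(σ₀²σ²) = 2402.7169/(667.7056·399.6001); posterior variance σₙ² = σ₀²σ²/(σ² + n·σ₀²) = 667.7056·399.6001/2402.7169 = 111.047300.
Predictive variance for one new observation = σₙ² + σ² = 667.7056·399.6001/2402.7169 + 399.6001 = σ²·(σ₀² + 2402.7169)/2402.7169 = 399.6001·3070.4225/2402.7169 = 510.647400; SD = √(399.6001·3070.4225/2402.7169) = 22.5975.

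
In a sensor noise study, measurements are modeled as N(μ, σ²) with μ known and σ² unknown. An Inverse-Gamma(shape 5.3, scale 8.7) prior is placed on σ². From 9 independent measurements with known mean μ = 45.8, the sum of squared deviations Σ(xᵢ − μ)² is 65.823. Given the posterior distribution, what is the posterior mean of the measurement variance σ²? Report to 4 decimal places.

With known mean μ and an Inverse-Gamma(α, β) prior on σ², the Normal likelihood is conjugate: posterior is Inv-Gamma(α + n/2, β + Σ(xᵢ−μ)²/2).
Posterior: Inv-Gamma(5.3 + 9/2, 8.7 + 65.823/2) = Inv-Gamma(9.80, 41.6115).
E[σ²|data] = β/(α−1) = 41.6115/8.80 = 4.7286.

4.7286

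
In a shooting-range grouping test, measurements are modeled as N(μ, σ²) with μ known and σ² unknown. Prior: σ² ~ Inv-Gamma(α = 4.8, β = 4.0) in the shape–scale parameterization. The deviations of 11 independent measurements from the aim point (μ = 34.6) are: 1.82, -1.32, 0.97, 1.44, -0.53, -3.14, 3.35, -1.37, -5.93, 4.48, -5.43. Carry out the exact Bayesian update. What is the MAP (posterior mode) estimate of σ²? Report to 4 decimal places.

5.4880

With known mean μ and an Inverse-Gamma(α, β) prior on σ², the Normal likelihood is conjugate: posterior is Inv-Gamma(α + n/2, β + Σ(xᵢ−μ)²/2).
Σ(xᵢ−μ)² = (1.82)² + (-1.32)² + (0.97)² + (1.44)² + (-0.53)² + (-3.14)² + (3.35)² + (-1.37)² + (-5.93)² + (4.48)² + (-5.43)² = 116.0294.
Posterior: Inv-Gamma(4.8 + 11/2, 4.0 + 116.0294/2) = Inv-Gamma(10.30, 62.01470).
Mode = β/(α+1) = 62.01470/11.30 = 5.4880.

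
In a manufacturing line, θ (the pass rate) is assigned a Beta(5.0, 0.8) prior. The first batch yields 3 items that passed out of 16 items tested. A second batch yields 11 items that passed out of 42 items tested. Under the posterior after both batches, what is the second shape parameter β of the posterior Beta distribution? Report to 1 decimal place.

44.8

The Beta prior is conjugate to a Binomial/Bernoulli likelihood; the update adds successes to α and failures to β.
After batch 1: Beta(5.0+3, 0.8+13) = Beta(8.0, 13.8).
After batch 2: Beta(8.0+11, 13.8+31) = Beta(19.0, 44.8).
Posterior β = 44.8.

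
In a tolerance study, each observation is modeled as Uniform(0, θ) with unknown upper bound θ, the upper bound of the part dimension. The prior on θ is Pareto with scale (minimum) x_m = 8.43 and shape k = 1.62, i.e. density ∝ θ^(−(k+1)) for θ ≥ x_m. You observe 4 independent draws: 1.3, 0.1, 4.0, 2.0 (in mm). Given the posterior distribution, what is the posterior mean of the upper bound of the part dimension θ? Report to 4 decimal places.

10.2547

A Pareto(scale x_m, shape k) prior on the upper bound θ of Uniform(0, θ) is conjugate: posterior is Pareto(max(x_m, max xᵢ), k + n).
Sample maximum = 4.0; prior scale x_m = 8.43 → posterior scale = max = 8.43.
Posterior shape = 1.62 + 4 = 5.62.
E[θ|data] = k·x_m/(k−1) = 5.62·8.43/4.62 = 10.2547.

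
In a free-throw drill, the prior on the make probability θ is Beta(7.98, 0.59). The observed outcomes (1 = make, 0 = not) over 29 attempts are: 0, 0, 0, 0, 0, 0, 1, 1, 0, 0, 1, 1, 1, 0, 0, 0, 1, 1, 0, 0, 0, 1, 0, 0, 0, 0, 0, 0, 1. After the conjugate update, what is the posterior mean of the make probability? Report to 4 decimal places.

The Beta prior is conjugate to a Binomial/Bernoulli likelihood; the update adds successes to α and failures to β.
Posterior: Beta(α+k, β+n−k) = Beta(7.98+9, 0.59+20) = Beta(16.98, 20.59).
Posterior mean = α/(α+β) = 16.98/37.57 = 0.4520.

0.4520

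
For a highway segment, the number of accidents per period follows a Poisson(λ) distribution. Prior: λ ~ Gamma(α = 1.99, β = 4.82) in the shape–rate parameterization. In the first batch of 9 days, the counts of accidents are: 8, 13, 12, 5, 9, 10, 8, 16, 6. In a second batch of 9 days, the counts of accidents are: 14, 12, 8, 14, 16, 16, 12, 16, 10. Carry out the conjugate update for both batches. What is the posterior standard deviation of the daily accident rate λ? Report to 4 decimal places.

With a Gamma(shape α, rate β) prior, the Poisson likelihood is conjugate: the posterior is Gamma(α + ΣXᵢ, β + n).
Batch 1: sum of counts S = 87 over n = 9 days.
After batch 1: Gamma(α+S, β+n) = Gamma(1.99+87, 4.82+9) = Gamma(88.99, 13.82).
Batch 2: sum of counts S = 118 over n = 9 days.
After batch 2: Gamma(α+S, β+n) = Gamma(88.99+118, 13.82+9) = Gamma(206.99, 22.82).
SD = √α/β = √206.99/22.82 = 0.6305.

0.6305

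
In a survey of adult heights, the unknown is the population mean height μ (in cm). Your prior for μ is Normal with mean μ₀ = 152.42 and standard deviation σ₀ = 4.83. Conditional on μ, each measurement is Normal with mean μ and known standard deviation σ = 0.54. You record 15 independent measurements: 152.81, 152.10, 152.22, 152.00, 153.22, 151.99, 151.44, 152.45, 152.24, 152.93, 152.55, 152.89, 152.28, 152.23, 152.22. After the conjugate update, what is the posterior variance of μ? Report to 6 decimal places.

0.019424

For Normal data with known variance σ², a Normal(μ₀, σ₀²) prior on μ is conjugate. Posterior precision = 1/σ₀² + n/σ²; posterior mean is the precision-weighted average of μ₀ and x̄.
σ₀² = 4.83² = 23.3289, σ² = 0.54² = 0.2916; σ² + n·σ₀² = 0.2916 + 15·23.3289 = 350.2251.
Posterior precision = 1/σ₀² + n/σ² = 1/23.3289 + 15/0.2916 = (σ² + n·σ₀²)/(σ₀²σ²) = 350.2251/(23.3289·0.2916); posterior variance σₙ² = σ₀²σ²/(σ² + n·σ₀²) = 23.3289·0.2916/350.2251 = 0.019424.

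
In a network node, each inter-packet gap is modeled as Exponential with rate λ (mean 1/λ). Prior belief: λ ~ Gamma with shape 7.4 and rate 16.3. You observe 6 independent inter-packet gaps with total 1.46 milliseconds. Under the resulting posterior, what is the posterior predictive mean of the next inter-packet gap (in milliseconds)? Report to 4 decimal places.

1.4323

With a Gamma(shape α, rate β) prior on the exponential rate λ, the posterior after n observations with total T = Σxᵢ is Gamma(α+n, β+T).
Posterior: Gamma(7.4+6, 16.3+1.46) = Gamma(13.4, 17.76).
The predictive distribution for the next observation is Lomax; its mean is β/(α−1) = 17.76/12.4 = 1.4323.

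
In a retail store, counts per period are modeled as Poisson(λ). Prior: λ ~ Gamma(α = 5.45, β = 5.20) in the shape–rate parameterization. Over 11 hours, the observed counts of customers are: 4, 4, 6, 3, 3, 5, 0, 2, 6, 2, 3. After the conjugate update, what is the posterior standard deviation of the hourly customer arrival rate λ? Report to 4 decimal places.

0.4069

With a Gamma(shape α, rate β) prior, the Poisson likelihood is conjugate: the posterior is Gamma(α + ΣXᵢ, β + n).
Sum of counts S = 38 over n = 11 hours.
Posterior: Gamma(α+S, β+n) = Gamma(5.45+38, 5.20+11) = Gamma(43.45, 16.20).
SD = √α/β = √43.45/16.20 = 0.4069.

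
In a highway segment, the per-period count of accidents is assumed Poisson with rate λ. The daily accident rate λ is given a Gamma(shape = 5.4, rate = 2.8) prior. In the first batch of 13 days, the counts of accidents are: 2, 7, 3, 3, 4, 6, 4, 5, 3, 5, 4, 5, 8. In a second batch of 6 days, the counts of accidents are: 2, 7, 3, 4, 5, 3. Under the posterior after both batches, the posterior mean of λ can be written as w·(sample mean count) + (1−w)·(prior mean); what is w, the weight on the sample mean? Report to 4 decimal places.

0.8716

With a Gamma(shape α, rate β) prior, the Poisson likelihood is conjugate: the posterior is Gamma(α + ΣXᵢ, β + n).
Total number of days: n = 13 + 6 = 19.
Posterior mean = (α₀+S)/(β₀+n) = [n/(β₀+n)]·(S/n) + [β₀/(β₀+n)]·(α₀/β₀), so only n and β₀ enter the weight.
Weight on data w = n/(β₀+n) = 19/(2.8+19) = 19/21.8 = 0.8716.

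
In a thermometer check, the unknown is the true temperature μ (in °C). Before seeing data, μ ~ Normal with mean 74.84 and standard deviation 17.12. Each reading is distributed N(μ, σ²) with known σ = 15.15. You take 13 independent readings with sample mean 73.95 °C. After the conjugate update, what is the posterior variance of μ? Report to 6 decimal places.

16.652457

For Normal data with known variance σ², a Normal(μ₀, σ₀²) prior on μ is conjugate. Posterior precision = 1/σ₀² + n/σ²; posterior mean is the precision-weighted average of μ₀ and x̄.
σ₀² = 17.12² = 293.0944, σ² = 15.15² = 229.5225; σ² + n·σ₀² = 229.5225 + 13·293.0944 = 4039.7497.
Posterior precision = 1/σ₀² + n/σ² = 1/293.0944 + 13/229.5225 = (σ² + n·σ₀²)/(σ₀²σ²) = 4039.7497/(293.0944·229.5225); posterior variance σₙ² = σ₀²σ²/(σ² + n·σ₀²) = 293.0944·229.5225/4039.7497 = 16.652457.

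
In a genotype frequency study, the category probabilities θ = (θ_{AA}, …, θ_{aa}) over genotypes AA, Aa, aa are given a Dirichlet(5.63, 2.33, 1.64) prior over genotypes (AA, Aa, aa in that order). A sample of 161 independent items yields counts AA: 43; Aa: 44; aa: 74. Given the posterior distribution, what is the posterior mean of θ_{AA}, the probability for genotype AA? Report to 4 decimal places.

The Dirichlet prior is conjugate to the Multinomial likelihood: each posterior αⱼ = prior αⱼ + observed count nⱼ.
Posterior concentration: (48.63, 46.33, 75.64), total = 170.60.
E[θ_{AA}|data] = α_{AA}/Σα = 48.63/170.60 = 0.2851.

0.2851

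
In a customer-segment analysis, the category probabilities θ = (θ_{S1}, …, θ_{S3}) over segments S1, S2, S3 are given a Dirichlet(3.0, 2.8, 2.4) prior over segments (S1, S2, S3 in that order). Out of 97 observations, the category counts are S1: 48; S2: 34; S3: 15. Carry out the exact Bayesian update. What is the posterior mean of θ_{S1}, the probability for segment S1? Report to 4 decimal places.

The Dirichlet prior is conjugate to the Multinomial likelihood: each posterior αⱼ = prior αⱼ + observed count nⱼ.
Posterior concentration: (51.0, 36.8, 17.4), total = 105.2.
E[θ_{S1}|data] = α_{S1}/Σα = 51.0/105.2 = 0.4848.

0.4848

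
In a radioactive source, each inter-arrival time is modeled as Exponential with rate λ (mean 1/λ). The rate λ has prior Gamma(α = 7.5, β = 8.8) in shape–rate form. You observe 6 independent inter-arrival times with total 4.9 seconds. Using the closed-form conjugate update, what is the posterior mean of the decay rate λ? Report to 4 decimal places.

With a Gamma(shape α, rate β) prior on the exponential rate λ, the posterior after n observations with total T = Σxᵢ is Gamma(α+n, β+T).
Posterior: Gamma(7.5+6, 8.8+4.9) = Gamma(13.5, 13.7).
Posterior mean of λ = α/β = 13.5/13.7 = 0.9854.

0.9854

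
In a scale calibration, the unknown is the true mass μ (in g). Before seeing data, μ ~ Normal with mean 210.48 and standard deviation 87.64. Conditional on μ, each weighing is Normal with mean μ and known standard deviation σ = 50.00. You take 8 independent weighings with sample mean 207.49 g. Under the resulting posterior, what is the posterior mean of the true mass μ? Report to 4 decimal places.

207.6069

For Normal data with known variance σ², a Normal(μ₀, σ₀²) prior on μ is conjugate. Posterior precision = 1/σ₀² + n/σ²; posterior mean is the precision-weighted average of μ₀ and x̄.
n·x̄ = 8·207.49 = 1659.92.
σ₀² = 87.64² = 7680.7696, σ² = 50.00² = 2500; σ² + n·σ₀² = 2500 + 8·7680.7696 = 63946.1568.
Posterior mean = (μ₀/σ₀² + n·x̄/σ²)/(1/σ₀² + n/σ²) = (σ²·μ₀ + σ₀²·n·x̄)/(σ² + n·σ₀²) = (2500·210.48 + 7680.7696·1659.92)/63946.1568 = 13275663.074432/63946.1568 = 207.6069.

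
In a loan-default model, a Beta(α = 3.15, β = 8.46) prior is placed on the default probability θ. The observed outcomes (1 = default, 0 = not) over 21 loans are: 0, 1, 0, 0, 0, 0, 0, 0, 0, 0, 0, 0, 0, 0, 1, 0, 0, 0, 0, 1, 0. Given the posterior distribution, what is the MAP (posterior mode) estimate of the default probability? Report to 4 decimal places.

0.1682

The Beta prior is conjugate to a Binomial/Bernoulli likelihood; the update adds successes to α and failures to β.
Posterior: Beta(α+k, β+n−k) = Beta(3.15+3, 8.46+18) = Beta(6.15, 26.46).
Mode of Beta(a,b) for a,b>1 is (a−1)/(a+b−2) = 5.15/30.61 = 0.1682.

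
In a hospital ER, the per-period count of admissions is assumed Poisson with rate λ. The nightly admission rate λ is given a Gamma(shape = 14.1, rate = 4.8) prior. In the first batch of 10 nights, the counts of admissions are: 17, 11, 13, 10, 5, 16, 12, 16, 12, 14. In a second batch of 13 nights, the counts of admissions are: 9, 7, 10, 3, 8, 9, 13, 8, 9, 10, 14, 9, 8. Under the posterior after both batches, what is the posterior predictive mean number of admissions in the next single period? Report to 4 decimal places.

9.2482

With a Gamma(shape α, rate β) prior, the Poisson likelihood is conjugate: the posterior is Gamma(α + ΣXᵢ, β + n).
Batch 1: sum of counts S = 126 over n = 10 nights.
After batch 1: Gamma(α+S, β+n) = Gamma(14.1+126, 4.8+10) = Gamma(140.1, 14.8).
Batch 2: sum of counts S = 117 over n = 13 nights.
After batch 2: Gamma(α+S, β+n) = Gamma(140.1+117, 14.8+13) = Gamma(257.1, 27.8).
The predictive distribution for one future period is NegBinom with mean α/β = 9.2482.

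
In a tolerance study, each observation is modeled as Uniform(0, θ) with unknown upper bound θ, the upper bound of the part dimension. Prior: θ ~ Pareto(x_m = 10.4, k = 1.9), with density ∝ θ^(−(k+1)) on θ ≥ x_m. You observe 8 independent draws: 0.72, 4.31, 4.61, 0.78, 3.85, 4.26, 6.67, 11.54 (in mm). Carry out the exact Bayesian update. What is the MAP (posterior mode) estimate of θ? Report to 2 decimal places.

A Pareto(scale x_m, shape k) prior on the upper bound θ of Uniform(0, θ) is conjugate: posterior is Pareto(max(x_m, max xᵢ), k + n).
Sample maximum = 11.54; prior scale x_m = 10.4 → posterior scale = max = 11.54.
Posterior shape = 1.9 + 8 = 9.9.
The Pareto density is decreasing on [x_m, ∞), so the mode is x_m = 11.54.

11.54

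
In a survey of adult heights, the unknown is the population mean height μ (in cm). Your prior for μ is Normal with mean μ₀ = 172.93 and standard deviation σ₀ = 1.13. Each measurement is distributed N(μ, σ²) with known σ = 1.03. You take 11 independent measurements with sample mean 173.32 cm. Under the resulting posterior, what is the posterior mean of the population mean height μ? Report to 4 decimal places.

For Normal data with known variance σ², a Normal(μ₀, σ₀²) prior on μ is conjugate. Posterior precision = 1/σ₀² + n/σ²; posterior mean is the precision-weighted average of μ₀ and x̄.
n·x̄ = 11·173.32 = 1906.52.
σ₀² = 1.13² = 1.2769, σ² = 1.03² = 1.0609; σ² + n·σ₀² = 1.0609 + 11·1.2769 = 15.1068.
Posterior mean = (μ₀/σ₀² + n·x̄/σ²)/(1/σ₀² + n/σ²) = (σ²·μ₀ + σ₀²·n·x̄)/(σ² + n·σ₀²) = (1.0609·172.93 + 1.2769·1906.52)/15.1068 = 2617.896825/15.1068 = 173.2926.

173.2926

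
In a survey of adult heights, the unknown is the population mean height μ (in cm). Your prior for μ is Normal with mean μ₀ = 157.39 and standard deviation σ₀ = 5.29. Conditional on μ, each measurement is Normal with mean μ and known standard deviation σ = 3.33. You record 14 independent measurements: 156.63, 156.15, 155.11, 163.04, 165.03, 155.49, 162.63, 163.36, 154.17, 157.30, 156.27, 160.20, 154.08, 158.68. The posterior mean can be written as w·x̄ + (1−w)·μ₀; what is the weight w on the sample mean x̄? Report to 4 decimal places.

For Normal data with known variance σ², a Normal(μ₀, σ₀²) prior on μ is conjugate. Posterior precision = 1/σ₀² + n/σ²; posterior mean is the precision-weighted average of μ₀ and x̄.
σ₀² = 5.29² = 27.9841, σ² = 3.33² = 11.0889. Prior precision 1/σ₀² = 1/27.9841; data precision n/σ² = 14/11.0889.
w = (n/σ²)/(1/σ₀² + n/σ²) = n·σ₀²/(σ² + n·σ₀²) = 14·27.9841/(11.0889 + 14·27.9841) = 391.7774/402.8663 = 0.9725.

0.9725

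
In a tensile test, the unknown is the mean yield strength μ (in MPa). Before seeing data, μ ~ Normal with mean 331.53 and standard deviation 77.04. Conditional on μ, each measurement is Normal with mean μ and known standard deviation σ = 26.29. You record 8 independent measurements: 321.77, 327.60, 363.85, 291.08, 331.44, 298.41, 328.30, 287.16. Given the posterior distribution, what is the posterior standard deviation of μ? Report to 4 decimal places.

9.2280

For Normal data with known variance σ², a Normal(μ₀, σ₀²) prior on μ is conjugate. Posterior precision = 1/σ₀² + n/σ²; posterior mean is the precision-weighted average of μ₀ and x̄.
σ₀² = 77.04² = 5935.1616, σ² = 26.29² = 691.1641; σ² + n·σ₀² = 691.1641 + 8·5935.1616 = 48172.4569.
Posterior precision = 1/σ₀² + n/σ² = 1/5935.1616 + 8/691.1641 = (σ² + n·σ₀²)/(σ₀²σ²) = 48172.4569/(5935.1616·691.1641); posterior variance σₙ² = σ₀²σ²/(σ² + n·σ₀²) = 5935.1616·691.1641/48172.4569 = 85.155935.
Posterior SD = √σₙ² = √(5935.1616·691.1641/48172.4569) = 9.2280.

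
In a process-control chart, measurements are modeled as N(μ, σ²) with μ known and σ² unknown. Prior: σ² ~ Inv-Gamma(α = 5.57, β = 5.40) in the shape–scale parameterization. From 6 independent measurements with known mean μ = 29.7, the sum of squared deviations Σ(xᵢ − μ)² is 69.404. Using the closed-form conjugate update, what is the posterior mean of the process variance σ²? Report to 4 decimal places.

5.2975

With known mean μ and an Inverse-Gamma(α, β) prior on σ², the Normal likelihood is conjugate: posterior is Inv-Gamma(α + n/2, β + Σ(xᵢ−μ)²/2).
Posterior: Inv-Gamma(5.57 + 6/2, 5.40 + 69.404/2) = Inv-Gamma(8.57, 40.1020).
E[σ²|data] = β/(α−1) = 40.1020/7.57 = 5.2975.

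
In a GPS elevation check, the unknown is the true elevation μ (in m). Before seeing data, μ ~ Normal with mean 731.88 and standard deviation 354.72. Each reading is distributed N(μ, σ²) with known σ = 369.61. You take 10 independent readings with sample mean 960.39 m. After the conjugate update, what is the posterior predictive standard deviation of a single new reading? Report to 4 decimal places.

For Normal data with known variance σ², a Normal(μ₀, σ₀²) prior on μ is conjugate. Posterior precision = 1/σ₀² + n/σ²; posterior mean is the precision-weighted average of μ₀ and x̄.
σ₀² = 354.72² = 125826.2784, σ² = 369.61² = 136611.5521; σ² + n·σ₀² = 136611.5521 + 10·125826.2784 = 1394874.3361.
Posterior precision = 1/σ₀² + n/σ² = 1/125826.2784 + 10/136611.5521 = (σ² + n·σ₀²)/(σ₀²σ²) = 1394874.3361/(125826.2784·136611.5521); posterior variance σₙ² = σ₀²σ²/(σ² + n·σ₀²) = 125826.2784·136611.5521/1394874.3361 = 12323.205569.
Predictive variance for one new observation = σₙ² + σ² = 125826.2784·136611.5521/1394874.3361 + 136611.5521 = σ²·(σ₀² + 1394874.3361)/1394874.3361 = 136611.5521·1520700.6145/1394874.3361 = 148934.757669; SD = √(136611.5521·1520700.6145/1394874.3361) = 385.9207.

385.9207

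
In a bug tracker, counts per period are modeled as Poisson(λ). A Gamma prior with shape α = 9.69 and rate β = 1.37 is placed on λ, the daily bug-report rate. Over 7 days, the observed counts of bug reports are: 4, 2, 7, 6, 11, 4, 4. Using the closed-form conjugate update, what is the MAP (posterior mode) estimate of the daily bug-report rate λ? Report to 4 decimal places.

With a Gamma(shape α, rate β) prior, the Poisson likelihood is conjugate: the posterior is Gamma(α + ΣXᵢ, β + n).
Sum of counts S = 38 over n = 7 days.
Posterior: Gamma(α+S, β+n) = Gamma(9.69+38, 1.37+7) = Gamma(47.69, 8.37).
Mode of Gamma(α,β) for α≥1 is (α−1)/β = 46.69/8.37 = 5.5783.

5.5783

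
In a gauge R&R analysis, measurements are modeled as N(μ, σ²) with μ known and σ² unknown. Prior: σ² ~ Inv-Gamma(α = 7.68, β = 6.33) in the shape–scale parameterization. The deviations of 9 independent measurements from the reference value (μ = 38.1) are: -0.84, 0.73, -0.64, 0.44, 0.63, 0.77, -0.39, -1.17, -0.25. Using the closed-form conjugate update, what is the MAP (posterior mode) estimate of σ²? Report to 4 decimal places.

With known mean μ and an Inverse-Gamma(α, β) prior on σ², the Normal likelihood is conjugate: posterior is Inv-Gamma(α + n/2, β + Σ(xᵢ−μ)²/2).
Σ(xᵢ−μ)² = (-0.84)² + (0.73)² + (-0.64)² + (0.44)² + (0.63)² + (0.77)² + (-0.39)² + (-1.17)² + (-0.25)² = 4.4150.
Posterior: Inv-Gamma(7.68 + 9/2, 6.33 + 4.4150/2) = Inv-Gamma(12.18, 8.53750).
Mode = β/(α+1) = 8.53750/13.18 = 0.6478.

0.6478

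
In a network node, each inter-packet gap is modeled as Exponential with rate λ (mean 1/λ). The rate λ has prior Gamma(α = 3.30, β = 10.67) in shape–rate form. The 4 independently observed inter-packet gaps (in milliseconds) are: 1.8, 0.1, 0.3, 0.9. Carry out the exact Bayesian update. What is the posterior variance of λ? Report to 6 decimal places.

0.038499

With a Gamma(shape α, rate β) prior on the exponential rate λ, the posterior after n observations with total T = Σxᵢ is Gamma(α+n, β+T).
Sum of observations T = 3.1 milliseconds; n = 4.
Posterior: Gamma(3.30+4, 10.67+3.1) = Gamma(7.30, 13.77).
Var = α/β² = 0.038499.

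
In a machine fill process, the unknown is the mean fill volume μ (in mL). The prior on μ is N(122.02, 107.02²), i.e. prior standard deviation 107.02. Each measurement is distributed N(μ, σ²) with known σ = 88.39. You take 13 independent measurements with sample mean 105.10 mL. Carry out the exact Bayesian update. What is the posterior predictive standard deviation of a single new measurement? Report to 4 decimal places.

91.5632

For Normal data with known variance σ², a Normal(μ₀, σ₀²) prior on μ is conjugate. Posterior precision = 1/σ₀² + n/σ²; posterior mean is the precision-weighted average of μ₀ and x̄.
σ₀² = 107.02² = 11453.2804, σ² = 88.39² = 7812.7921; σ² + n·σ₀² = 7812.7921 + 13·11453.2804 = 156705.4373.
Posterior precision = 1/σ₀² + n/σ² = 1/11453.2804 + 13/7812.7921 = (σ² + n·σ₀²)/(σ₀²σ²) = 156705.4373/(11453.2804·7812.7921); posterior variance σₙ² = σ₀²σ²/(σ² + n·σ₀²) = 11453.2804·7812.7921/156705.4373 = 571.021020.
Predictive variance for one new observation = σₙ² + σ² = 11453.2804·7812.7921/156705.4373 + 7812.7921 = σ²·(σ₀² + 156705.4373)/156705.4373 = 7812.7921·168158.7177/156705.4373 = 8383.813120; SD = √(7812.7921·168158.7177/156705.4373) = 91.5632.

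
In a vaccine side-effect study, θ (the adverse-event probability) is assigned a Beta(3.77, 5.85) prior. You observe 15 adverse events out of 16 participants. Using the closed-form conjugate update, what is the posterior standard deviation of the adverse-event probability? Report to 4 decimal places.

0.0858

The Beta prior is conjugate to a Binomial/Bernoulli likelihood; the update adds successes to α and failures to β.
Posterior: Beta(α+k, β+n−k) = Beta(3.77+15, 5.85+1) = Beta(18.77, 6.85).
Var = αβ/((α+β)²(α+β+1)) = 18.77·6.85/(25.62²·26.62) = 0.00735849; SD = √0.00735849 = 0.0858.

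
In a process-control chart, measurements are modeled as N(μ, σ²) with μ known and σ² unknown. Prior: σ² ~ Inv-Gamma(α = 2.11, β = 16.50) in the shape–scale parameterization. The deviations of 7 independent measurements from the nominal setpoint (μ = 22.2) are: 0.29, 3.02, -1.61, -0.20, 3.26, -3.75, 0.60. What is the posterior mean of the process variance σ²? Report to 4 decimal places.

With known mean μ and an Inverse-Gamma(α, β) prior on σ², the Normal likelihood is conjugate: posterior is Inv-Gamma(α + n/2, β + Σ(xᵢ−μ)²/2).
Σ(xᵢ−μ)² = (0.29)² + (3.02)² + (-1.61)² + (-0.20)² + (3.26)² + (-3.75)² + (0.60)² = 36.8867.
Posterior: Inv-Gamma(2.11 + 7/2, 16.50 + 36.8867/2) = Inv-Gamma(5.61, 34.94335).
E[σ²|data] = β/(α−1) = 34.94335/4.61 = 7.5799.

7.5799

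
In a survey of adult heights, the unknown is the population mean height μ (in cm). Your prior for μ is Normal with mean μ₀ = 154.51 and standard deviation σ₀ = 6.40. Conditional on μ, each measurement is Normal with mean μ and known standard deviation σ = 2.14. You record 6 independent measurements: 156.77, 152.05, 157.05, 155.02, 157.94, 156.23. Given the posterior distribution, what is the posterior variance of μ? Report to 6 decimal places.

0.749304

For Normal data with known variance σ², a Normal(μ₀, σ₀²) prior on μ is conjugate. Posterior precision = 1/σ₀² + n/σ²; posterior mean is the precision-weighted average of μ₀ and x̄.
σ₀² = 6.40² = 40.96, σ² = 2.14² = 4.5796; σ² + n·σ₀² = 4.5796 + 6·40.96 = 250.3396.
Posterior precision = 1/σ₀² + n/σ² = 1/40.96 + 6/4.5796 = (σ² + n·σ₀²)/(σ₀²σ²) = 250.3396/(40.96·4.5796); posterior variance σₙ² = σ₀²σ²/(σ² + n·σ₀²) = 40.96·4.5796/250.3396 = 0.749304.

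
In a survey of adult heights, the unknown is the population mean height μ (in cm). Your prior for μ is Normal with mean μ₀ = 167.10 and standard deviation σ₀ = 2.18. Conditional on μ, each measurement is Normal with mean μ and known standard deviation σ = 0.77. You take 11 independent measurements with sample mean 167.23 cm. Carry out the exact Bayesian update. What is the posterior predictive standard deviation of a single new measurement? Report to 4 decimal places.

For Normal data with known variance σ², a Normal(μ₀, σ₀²) prior on μ is conjugate. Posterior precision = 1/σ₀² + n/σ²; posterior mean is the precision-weighted average of μ₀ and x̄.
σ₀² = 2.18² = 4.7524, σ² = 0.77² = 0.5929; σ² + n·σ₀² = 0.5929 + 11·4.7524 = 52.8693.
Posterior precision = 1/σ₀² + n/σ² = 1/4.7524 + 11/0.5929 = (σ² + n·σ₀²)/(σ₀²σ²) = 52.8693/(4.7524·0.5929); posterior variance σₙ² = σ₀²σ²/(σ² + n·σ₀²) = 4.7524·0.5929/52.8693 = 0.053296.
Predictive variance for one new observation = σₙ² + σ² = 4.7524·0.5929/52.8693 + 0.5929 = σ²·(σ₀² + 52.8693)/52.8693 = 0.5929·57.6217/52.8693 = 0.646196; SD = √(0.5929·57.6217/52.8693) = 0.8039.

0.8039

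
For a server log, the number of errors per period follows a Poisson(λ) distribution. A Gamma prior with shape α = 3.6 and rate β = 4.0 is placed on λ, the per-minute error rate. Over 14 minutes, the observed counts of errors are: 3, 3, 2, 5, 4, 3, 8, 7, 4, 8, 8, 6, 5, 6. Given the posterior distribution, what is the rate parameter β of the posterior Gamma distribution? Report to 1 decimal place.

18.0

With a Gamma(shape α, rate β) prior, the Poisson likelihood is conjugate: the posterior is Gamma(α + ΣXᵢ, β + n).
Sum of counts S = 72 over n = 14 minutes.
Posterior: Gamma(α+S, β+n) = Gamma(3.6+72, 4.0+14) = Gamma(75.6, 18.0).
Posterior β = 18.0.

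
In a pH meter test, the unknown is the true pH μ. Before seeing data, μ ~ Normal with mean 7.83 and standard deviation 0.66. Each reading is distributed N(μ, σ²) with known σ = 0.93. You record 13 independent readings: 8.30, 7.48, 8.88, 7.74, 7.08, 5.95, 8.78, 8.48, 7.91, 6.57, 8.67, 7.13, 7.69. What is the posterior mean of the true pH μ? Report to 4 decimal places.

For Normal data with known variance σ², a Normal(μ₀, σ₀²) prior on μ is conjugate. Posterior precision = 1/σ₀² + n/σ²; posterior mean is the precision-weighted average of μ₀ and x̄.
Σxᵢ = 8.30 + 7.48 + 8.88 + 7.74 + 7.08 + 5.95 + 8.78 + 8.48 + 7.91 + 6.57 + 8.67 + 7.13 + 7.69 = 100.66, so n·x̄ = 100.66.
σ₀² = 0.66² = 0.4356, σ² = 0.93² = 0.8649; σ² + n·σ₀² = 0.8649 + 13·0.4356 = 6.5277.
Posterior mean = (μ₀/σ₀² + n·x̄/σ²)/(1/σ₀² + n/σ²) = (σ²·μ₀ + σ₀²·n·x̄)/(σ² + n·σ₀²) = (0.8649·7.83 + 0.4356·100.66)/6.5277 = 50.619663/6.5277 = 7.7546.

7.7546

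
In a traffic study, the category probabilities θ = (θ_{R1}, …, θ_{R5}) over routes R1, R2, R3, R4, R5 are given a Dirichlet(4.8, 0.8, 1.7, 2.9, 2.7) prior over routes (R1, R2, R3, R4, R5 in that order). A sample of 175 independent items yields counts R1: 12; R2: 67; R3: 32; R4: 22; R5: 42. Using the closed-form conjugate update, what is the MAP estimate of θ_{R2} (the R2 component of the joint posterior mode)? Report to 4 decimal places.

The Dirichlet prior is conjugate to the Multinomial likelihood: each posterior αⱼ = prior αⱼ + observed count nⱼ.
Posterior concentration: (16.8, 67.8, 33.7, 24.9, 44.7), total = 187.9.
Joint mode component: (α_{R2}−1)/(Σα−K) = 66.8/182.9 = 0.3652.

0.3652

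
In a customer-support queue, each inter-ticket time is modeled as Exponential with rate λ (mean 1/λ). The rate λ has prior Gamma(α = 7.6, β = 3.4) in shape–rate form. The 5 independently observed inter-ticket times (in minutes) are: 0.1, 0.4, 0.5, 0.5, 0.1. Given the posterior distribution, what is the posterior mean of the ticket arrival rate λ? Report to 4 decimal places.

2.5200

With a Gamma(shape α, rate β) prior on the exponential rate λ, the posterior after n observations with total T = Σxᵢ is Gamma(α+n, β+T).
Sum of observations T = 1.6 minutes; n = 5.
Posterior: Gamma(7.6+5, 3.4+1.6) = Gamma(12.6, 5.0).
Posterior mean of λ = α/β = 12.6/5.0 = 2.5200.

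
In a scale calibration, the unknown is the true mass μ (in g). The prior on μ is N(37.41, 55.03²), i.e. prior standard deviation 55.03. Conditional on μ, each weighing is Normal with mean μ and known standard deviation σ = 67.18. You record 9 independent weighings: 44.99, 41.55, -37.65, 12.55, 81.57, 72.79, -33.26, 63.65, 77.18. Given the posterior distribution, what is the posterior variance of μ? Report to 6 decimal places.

430.220457

For Normal data with known variance σ², a Normal(μ₀, σ₀²) prior on μ is conjugate. Posterior precision = 1/σ₀² + n/σ²; posterior mean is the precision-weighted average of μ₀ and x̄.
σ₀² = 55.03² = 3028.3009, σ² = 67.18² = 4513.1524; σ² + n·σ₀² = 4513.1524 + 9·3028.3009 = 31767.8605.
Posterior precision = 1/σ₀² + n/σ² = 1/3028.3009 + 9/4513.1524 = (σ² + n·σ₀²)/(σ₀²σ²) = 31767.8605/(3028.3009·4513.1524); posterior variance σₙ² = σ₀²σ²/(σ² + n·σ₀²) = 3028.3009·4513.1524/31767.8605 = 430.220457.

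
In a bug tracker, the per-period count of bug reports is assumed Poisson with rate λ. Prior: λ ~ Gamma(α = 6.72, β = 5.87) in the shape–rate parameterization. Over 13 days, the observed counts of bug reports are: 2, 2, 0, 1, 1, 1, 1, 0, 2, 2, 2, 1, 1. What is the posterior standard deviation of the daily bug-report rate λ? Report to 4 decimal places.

0.2526

With a Gamma(shape α, rate β) prior, the Poisson likelihood is conjugate: the posterior is Gamma(α + ΣXᵢ, β + n).
Sum of counts S = 16 over n = 13 days.
Posterior: Gamma(α+S, β+n) = Gamma(6.72+16, 5.87+13) = Gamma(22.72, 18.87).
SD = √α/β = √22.72/18.87 = 0.2526.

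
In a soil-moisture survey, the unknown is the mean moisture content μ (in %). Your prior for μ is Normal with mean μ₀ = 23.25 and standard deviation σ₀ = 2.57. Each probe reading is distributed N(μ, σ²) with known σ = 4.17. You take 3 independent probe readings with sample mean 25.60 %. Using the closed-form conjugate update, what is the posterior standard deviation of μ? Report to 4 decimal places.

For Normal data with known variance σ², a Normal(μ₀, σ₀²) prior on μ is conjugate. Posterior precision = 1/σ₀² + n/σ²; posterior mean is the precision-weighted average of μ₀ and x̄.
σ₀² = 2.57² = 6.6049, σ² = 4.17² = 17.3889; σ² + n·σ₀² = 17.3889 + 3·6.6049 = 37.2036.
Posterior precision = 1/σ₀² + n/σ² = 1/6.6049 + 3/17.3889 = (σ² + n·σ₀²)/(σ₀²σ²) = 37.2036/(6.6049·17.3889); posterior variance σₙ² = σ₀²σ²/(σ² + n·σ₀²) = 6.6049·17.3889/37.2036 = 3.087119.
Posterior SD = √σₙ² = √(6.6049·17.3889/37.2036) = 1.7570.

1.7570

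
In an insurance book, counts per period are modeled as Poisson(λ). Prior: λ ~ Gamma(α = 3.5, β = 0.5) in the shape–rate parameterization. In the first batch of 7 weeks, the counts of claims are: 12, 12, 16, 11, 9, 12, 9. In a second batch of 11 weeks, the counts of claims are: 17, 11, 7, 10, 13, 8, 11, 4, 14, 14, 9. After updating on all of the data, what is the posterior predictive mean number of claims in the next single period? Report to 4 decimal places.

10.9459

With a Gamma(shape α, rate β) prior, the Poisson likelihood is conjugate: the posterior is Gamma(α + ΣXᵢ, β + n).
Batch 1: sum of counts S = 81 over n = 7 weeks.
After batch 1: Gamma(α+S, β+n) = Gamma(3.5+81, 0.5+7) = Gamma(84.5, 7.5).
Batch 2: sum of counts S = 118 over n = 11 weeks.
After batch 2: Gamma(α+S, β+n) = Gamma(84.5+118, 7.5+11) = Gamma(202.5, 18.5).
The predictive distribution for one future period is NegBinom with mean α/β = 10.9459.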